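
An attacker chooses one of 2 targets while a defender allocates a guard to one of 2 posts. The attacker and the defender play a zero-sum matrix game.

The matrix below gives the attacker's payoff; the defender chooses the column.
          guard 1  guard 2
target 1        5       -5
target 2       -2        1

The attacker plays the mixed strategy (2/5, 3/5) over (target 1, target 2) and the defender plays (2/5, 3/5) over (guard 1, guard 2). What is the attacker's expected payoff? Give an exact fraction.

-13/25

Against (2/5, 3/5), each row's expected payoff is target 1: -1; target 2: -1/5.
Taking the (2/5, 3/5)-weighted average: (2/5)·(-1) + (3/5)·(-1/5) = -13/25.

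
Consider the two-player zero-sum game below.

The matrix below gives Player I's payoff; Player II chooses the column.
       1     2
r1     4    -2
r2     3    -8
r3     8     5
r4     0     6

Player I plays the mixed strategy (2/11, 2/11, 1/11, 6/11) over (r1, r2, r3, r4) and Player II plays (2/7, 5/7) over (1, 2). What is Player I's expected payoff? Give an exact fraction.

Against (2/7, 5/7), each row's expected payoff is r1: -2/7; r2: -34/7; r3: 41/7; r4: 30/7.
Taking the (2/11, 2/11, 1/11, 6/11)-weighted average: (2/11)·(-2/7) + (2/11)·(-34/7) + (1/11)·(41/7) + (6/11)·(30/7) = 149/77.

149/77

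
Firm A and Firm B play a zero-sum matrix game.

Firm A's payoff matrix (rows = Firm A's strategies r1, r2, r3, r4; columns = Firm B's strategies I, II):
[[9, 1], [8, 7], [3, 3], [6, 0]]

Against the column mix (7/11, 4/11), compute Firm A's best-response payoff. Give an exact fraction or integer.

84/11

r1: (9)·(7/11) + (1)·(4/11) = 67/11.
r2: (8)·(7/11) + (7)·(4/11) = 84/11.
r3: (3)·(7/11) + (3)·(4/11) = 3.
r4: (6)·(7/11) + (0)·(4/11) = 42/11.
The best pure response is r2 with expected payoff 84/11.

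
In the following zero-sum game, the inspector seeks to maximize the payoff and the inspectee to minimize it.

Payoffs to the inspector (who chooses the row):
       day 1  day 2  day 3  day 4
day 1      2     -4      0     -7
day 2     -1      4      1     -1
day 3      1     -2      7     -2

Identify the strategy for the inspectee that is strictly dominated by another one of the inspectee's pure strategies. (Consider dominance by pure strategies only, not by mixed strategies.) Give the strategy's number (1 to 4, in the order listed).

The inspectee prefers columns that give the inspector less. Compare day 3 with day 4: -7 < 0, -1 < 1, -2 < 7.
So day 4 strictly dominates day 3 for the inspectee; day 3 is strictly dominated.

3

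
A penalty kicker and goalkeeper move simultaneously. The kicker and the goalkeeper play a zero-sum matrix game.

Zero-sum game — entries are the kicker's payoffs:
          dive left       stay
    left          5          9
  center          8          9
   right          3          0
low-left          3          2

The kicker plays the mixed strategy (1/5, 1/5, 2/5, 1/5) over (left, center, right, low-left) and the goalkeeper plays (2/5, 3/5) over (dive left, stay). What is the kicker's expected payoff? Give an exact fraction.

104/25

Against (2/5, 3/5), each row's expected payoff is left: 37/5; center: 43/5; right: 6/5; low-left: 12/5.
Taking the (1/5, 1/5, 2/5, 1/5)-weighted average: (1/5)·(37/5) + (1/5)·(43/5) + (2/5)·(6/5) + (1/5)·(12/5) = 104/25.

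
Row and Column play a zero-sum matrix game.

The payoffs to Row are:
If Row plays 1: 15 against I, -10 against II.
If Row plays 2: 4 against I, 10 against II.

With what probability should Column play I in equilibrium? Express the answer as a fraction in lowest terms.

Row minima are -10 and 4, so Row's maximin is 4; column maxima are 15 and 10, so Column's minimax is 10. These differ, so the equilibrium is in mixed strategies.
Let Column play I with probability q. Row is indifferent when 15q − 10(1−q) = 4q + 10(1−q), giving q = 20/31.

20/31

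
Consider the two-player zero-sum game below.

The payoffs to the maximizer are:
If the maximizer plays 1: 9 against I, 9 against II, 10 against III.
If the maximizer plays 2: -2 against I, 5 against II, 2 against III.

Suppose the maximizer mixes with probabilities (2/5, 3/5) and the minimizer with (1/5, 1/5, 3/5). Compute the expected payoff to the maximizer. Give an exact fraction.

123/25

Against (1/5, 1/5, 3/5), each row's expected payoff is 1: 48/5; 2: 9/5.
Taking the (2/5, 3/5)-weighted average: (2/5)·(48/5) + (3/5)·(9/5) = 123/25.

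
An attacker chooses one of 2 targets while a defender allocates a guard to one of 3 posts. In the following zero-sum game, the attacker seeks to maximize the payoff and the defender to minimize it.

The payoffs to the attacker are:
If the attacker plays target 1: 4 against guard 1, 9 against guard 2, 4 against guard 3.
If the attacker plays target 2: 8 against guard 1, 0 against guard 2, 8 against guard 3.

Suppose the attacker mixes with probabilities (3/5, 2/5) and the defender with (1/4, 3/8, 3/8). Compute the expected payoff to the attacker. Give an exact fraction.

Against (1/4, 3/8, 3/8), each row's expected payoff is target 1: 47/8; target 2: 5.
Taking the (3/5, 2/5)-weighted average: (3/5)·(47/8) + (2/5)·(5) = 221/40.

221/40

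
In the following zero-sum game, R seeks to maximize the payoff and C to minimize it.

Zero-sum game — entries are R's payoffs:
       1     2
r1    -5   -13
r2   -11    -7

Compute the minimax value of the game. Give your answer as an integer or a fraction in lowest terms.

Row minima are -13 and -11, so R's maximin is -11; column maxima are -5 and -7, so C's minimax is -7. These differ, so the equilibrium is in mixed strategies.
Let R play r1 with probability p. C is indifferent when −5p − 11(1−p) = −13p − 7(1−p), giving p = 1/3.
Let C play 1 with probability q. R is indifferent when −5q − 13(1−q) = −11q − 7(1−q), giving q = 1/2.
The value is -5·(1/2) + (-13)·(1/2) = -9.

-9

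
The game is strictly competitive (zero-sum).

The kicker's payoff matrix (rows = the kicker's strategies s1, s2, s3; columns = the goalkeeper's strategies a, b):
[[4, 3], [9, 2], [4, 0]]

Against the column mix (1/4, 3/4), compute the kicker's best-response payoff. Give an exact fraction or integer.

15/4

s1: (4)·(1/4) + (3)·(3/4) = 13/4.
s2: (9)·(1/4) + (2)·(3/4) = 15/4.
s3: (4)·(1/4) + (0)·(3/4) = 1.
The best pure response is s2 with expected payoff 15/4.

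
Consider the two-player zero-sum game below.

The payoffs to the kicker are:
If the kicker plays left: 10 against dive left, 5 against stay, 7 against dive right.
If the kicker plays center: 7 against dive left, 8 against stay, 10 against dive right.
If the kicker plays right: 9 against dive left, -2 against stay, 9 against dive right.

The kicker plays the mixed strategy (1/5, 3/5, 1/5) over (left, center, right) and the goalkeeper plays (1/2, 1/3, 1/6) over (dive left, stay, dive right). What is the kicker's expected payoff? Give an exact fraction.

Against (1/2, 1/3, 1/6), each row's expected payoff is left: 47/6; center: 47/6; right: 16/3.
Taking the (1/5, 3/5, 1/5)-weighted average: (1/5)·(47/6) + (3/5)·(47/6) + (1/5)·(16/3) = 22/3.

22/3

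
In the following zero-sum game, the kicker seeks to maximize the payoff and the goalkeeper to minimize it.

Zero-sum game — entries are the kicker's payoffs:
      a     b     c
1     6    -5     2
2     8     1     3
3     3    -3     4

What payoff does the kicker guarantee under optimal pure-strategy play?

Row minima: -5, 1, -3 → the kicker's maximin is 1.
Column maxima: 8, 1, 4 → the goalkeeper's minimax is 1.
They coincide at (2, b), so the value is 1.

1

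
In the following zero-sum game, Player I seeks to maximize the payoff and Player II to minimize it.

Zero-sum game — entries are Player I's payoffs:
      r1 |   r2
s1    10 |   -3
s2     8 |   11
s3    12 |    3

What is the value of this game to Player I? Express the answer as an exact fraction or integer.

9

Row s1 is strictly dominated by row s3, so Player I never plays it.
The remaining 2×2 game on (s2, s3) × (r1, r2) has no saddle point. Let Player I play s2 with probability p; indifference gives 8p + 12(1−p) = 11p + 3(1−p), so p = 3/4.
Similarly Player II's optimal q on r1 is 2/3, and the value is 8·(2/3) + (11)·(1/3) = 9.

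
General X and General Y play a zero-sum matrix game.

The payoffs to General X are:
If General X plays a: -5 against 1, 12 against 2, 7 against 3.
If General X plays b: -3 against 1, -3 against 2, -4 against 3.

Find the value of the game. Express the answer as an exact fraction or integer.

Column 2 is strictly dominated by 3 for General Y (it gives General X more in every row).
The remaining 2×2 game on (a, b) × (1, 3) has no saddle point. Let General X play a with probability p; indifference gives −5p − 3(1−p) = 7p − 4(1−p), so p = 1/13.
Similarly General Y's optimal q on 1 is 11/13, and the value is -5·(11/13) + (7)·(2/13) = -41/13.

-41/13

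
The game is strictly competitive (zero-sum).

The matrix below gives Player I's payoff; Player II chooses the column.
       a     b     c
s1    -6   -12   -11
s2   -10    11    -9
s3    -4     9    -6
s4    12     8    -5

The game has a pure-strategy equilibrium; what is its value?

Row minima: -12, -10, -6, -5 → Player I's maximin is -5.
Column maxima: 12, 11, -5 → Player II's minimax is -5.
They coincide at (s4, c), so the value is -5.

-5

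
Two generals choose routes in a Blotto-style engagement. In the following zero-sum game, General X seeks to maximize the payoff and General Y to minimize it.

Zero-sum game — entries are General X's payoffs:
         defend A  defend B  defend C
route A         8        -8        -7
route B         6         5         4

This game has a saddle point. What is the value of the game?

4

Row minima: -8, 4 → General X's maximin is 4.
Column maxima: 8, 5, 4 → General Y's minimax is 4.
They coincide at (route B, defend C), so the value is 4.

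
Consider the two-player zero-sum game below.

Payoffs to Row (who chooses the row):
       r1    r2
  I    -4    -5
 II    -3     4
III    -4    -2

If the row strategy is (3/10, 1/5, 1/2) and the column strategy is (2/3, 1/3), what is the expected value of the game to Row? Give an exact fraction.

Against (2/3, 1/3), each row's expected payoff is I: -13/3; II: -2/3; III: -10/3.
Taking the (3/10, 1/5, 1/2)-weighted average: (3/10)·(-13/3) + (1/5)·(-2/3) + (1/2)·(-10/3) = -31/10.

-31/10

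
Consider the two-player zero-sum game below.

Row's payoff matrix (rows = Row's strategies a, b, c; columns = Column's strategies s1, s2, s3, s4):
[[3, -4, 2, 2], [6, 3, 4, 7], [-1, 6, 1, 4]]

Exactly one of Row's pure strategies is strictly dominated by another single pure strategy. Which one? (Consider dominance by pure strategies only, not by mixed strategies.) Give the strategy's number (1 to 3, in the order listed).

1

Compare a with b: 6 > 3, 3 > -4, 4 > 2, 7 > 2.
So b strictly dominates a for Row; a is strictly dominated.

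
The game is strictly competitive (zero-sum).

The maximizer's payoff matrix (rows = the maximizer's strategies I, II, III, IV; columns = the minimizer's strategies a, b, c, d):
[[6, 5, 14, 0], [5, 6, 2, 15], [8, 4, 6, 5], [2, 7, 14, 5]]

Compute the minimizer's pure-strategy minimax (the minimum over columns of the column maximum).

7

The worst case (largest entry) in each column is a: 8, b: 7, c: 14, d: 15.
The best (smallest) of these is 7.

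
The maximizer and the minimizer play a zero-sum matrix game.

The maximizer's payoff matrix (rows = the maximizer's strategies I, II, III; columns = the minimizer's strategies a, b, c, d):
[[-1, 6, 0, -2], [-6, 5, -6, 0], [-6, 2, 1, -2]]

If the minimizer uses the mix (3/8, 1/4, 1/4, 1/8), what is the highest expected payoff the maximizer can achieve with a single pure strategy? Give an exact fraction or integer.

7/8

I: (-1)·(3/8) + (6)·(1/4) + (0)·(1/4) + (-2)·(1/8) = 7/8.
II: (-6)·(3/8) + (5)·(1/4) + (-6)·(1/4) + (0)·(1/8) = -5/2.
III: (-6)·(3/8) + (2)·(1/4) + (1)·(1/4) + (-2)·(1/8) = -7/4.
The best pure response is I with expected payoff 7/8.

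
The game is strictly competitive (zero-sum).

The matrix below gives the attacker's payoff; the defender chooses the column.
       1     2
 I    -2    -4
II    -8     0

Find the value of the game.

Row minima are -4 and -8, so the attacker's maximin is -4; column maxima are -2 and 0, so the defender's minimax is -2. These differ, so the equilibrium is in mixed strategies.
Let the attacker play I with probability p. The defender is indifferent when −2p − 8(1−p) = −4p, giving p = 4/5.
Let the defender play 1 with probability q. The attacker is indifferent when −2q − 4(1−q) = −8q, giving q = 2/5.
The value is -2·(2/5) + (-4)·(3/5) = -16/5.

-16/5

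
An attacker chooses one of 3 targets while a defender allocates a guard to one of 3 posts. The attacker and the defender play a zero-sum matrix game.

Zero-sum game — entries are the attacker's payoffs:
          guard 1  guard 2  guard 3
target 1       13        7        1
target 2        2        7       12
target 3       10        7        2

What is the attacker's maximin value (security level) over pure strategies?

The worst-case payoff for each row is target 1: 1, target 2: 2, target 3: 2.
The best of these is 2.

2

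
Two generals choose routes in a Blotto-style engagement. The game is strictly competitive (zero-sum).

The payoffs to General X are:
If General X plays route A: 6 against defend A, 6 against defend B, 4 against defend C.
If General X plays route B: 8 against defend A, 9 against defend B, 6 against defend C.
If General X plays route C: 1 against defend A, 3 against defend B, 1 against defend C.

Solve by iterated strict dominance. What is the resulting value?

Column defend B is strictly dominated by defend C for General Y (4<6, 6<9, 1<3); eliminate defend B.
Row route C is strictly dominated by row route A (6>1, 4>1); eliminate route C.
Column defend A is strictly dominated by defend C for General Y (4<6, 6<8); eliminate defend A.
Row route A is strictly dominated by row route B (6>4); eliminate route A.
Only (route B, defend C) remains, with payoff 6.

6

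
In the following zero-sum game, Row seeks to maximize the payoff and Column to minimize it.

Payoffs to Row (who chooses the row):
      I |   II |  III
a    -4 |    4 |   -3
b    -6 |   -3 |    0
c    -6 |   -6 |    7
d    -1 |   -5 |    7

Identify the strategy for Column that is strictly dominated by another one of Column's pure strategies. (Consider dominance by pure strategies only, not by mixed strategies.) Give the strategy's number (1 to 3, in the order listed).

3

Column prefers columns that give Row less. Compare III with I: -4 < -3, -6 < 0, -6 < 7, -1 < 7.
So I strictly dominates III for Column; III is strictly dominated.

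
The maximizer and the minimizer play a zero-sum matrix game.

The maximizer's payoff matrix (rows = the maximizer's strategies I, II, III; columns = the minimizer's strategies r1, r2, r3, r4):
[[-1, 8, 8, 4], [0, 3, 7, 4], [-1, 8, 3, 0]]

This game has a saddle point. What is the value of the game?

Row minima: -1, 0, -1 → the maximizer's maximin is 0.
Column maxima: 0, 8, 8, 4 → the minimizer's minimax is 0.
They coincide at (II, r1), so the value is 0.

0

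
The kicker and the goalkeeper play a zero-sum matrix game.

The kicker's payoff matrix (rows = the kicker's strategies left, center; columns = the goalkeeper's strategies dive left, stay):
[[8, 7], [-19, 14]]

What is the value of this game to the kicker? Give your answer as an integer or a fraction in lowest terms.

Row minima are 7 and -19, so the kicker's maximin is 7; column maxima are 8 and 14, so the goalkeeper's minimax is 8. These differ, so the equilibrium is in mixed strategies.
Let the kicker play left with probability p. The goalkeeper is indifferent when 8p − 19(1−p) = 7p + 14(1−p), giving p = 33/34.
Let the goalkeeper play dive left with probability q. The kicker is indifferent when 8q + 7(1−q) = −19q + 14(1−q), giving q = 7/34.
The value is 8·(7/34) + (7)·(27/34) = 245/34.

245/34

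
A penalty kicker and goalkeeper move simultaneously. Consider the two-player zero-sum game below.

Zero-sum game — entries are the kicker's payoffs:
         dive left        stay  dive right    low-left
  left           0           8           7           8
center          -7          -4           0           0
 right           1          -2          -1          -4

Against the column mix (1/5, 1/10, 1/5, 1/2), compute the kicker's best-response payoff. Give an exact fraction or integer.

31/5

left: (0)·(1/5) + (8)·(1/10) + (7)·(1/5) + (8)·(1/2) = 31/5.
center: (-7)·(1/5) + (-4)·(1/10) + (0)·(1/5) + (0)·(1/2) = -9/5.
right: (1)·(1/5) + (-2)·(1/10) + (-1)·(1/5) + (-4)·(1/2) = -11/5.
The best pure response is left with expected payoff 31/5.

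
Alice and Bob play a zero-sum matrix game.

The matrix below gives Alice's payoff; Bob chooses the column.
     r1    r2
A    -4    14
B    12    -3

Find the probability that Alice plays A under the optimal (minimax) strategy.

5/11

Row minima are -4 and -3, so Alice's maximin is -3; column maxima are 12 and 14, so Bob's minimax is 12. These differ, so the equilibrium is in mixed strategies.
Let Alice play A with probability p. Bob is indifferent when −4p + 12(1−p) = 14p − 3(1−p), giving p = 5/11.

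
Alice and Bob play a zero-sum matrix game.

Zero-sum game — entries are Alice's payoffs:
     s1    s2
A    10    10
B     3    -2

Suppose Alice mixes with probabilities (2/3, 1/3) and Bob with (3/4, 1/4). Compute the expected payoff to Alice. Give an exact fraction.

29/4

Against (3/4, 1/4), each row's expected payoff is A: 10; B: 7/4.
Taking the (2/3, 1/3)-weighted average: (2/3)·(10) + (1/3)·(7/4) = 29/4.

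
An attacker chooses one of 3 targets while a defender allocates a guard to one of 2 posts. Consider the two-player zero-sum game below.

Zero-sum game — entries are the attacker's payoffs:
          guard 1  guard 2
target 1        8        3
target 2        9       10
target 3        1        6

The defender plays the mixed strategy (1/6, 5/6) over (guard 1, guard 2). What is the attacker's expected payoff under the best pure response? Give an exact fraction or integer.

59/6

target 1: (8)·(1/6) + (3)·(5/6) = 23/6.
target 2: (9)·(1/6) + (10)·(5/6) = 59/6.
target 3: (1)·(1/6) + (6)·(5/6) = 31/6.
The best pure response is target 2 with expected payoff 59/6.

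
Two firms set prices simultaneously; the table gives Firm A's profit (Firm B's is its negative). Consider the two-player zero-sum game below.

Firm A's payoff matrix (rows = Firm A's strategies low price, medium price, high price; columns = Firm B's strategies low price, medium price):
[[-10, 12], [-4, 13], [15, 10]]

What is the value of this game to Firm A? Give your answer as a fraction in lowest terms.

235/22

Row low price is strictly dominated by row medium price, so Firm A never plays it.
The remaining 2×2 game on (medium price, high price) × (low price, medium price) has no saddle point. Let Firm A play medium price with probability p; indifference gives −4p + 15(1−p) = 13p + 10(1−p), so p = 5/22.
Similarly Firm B's optimal q on low price is 3/22, and the value is -4·(3/22) + (13)·(19/22) = 235/22.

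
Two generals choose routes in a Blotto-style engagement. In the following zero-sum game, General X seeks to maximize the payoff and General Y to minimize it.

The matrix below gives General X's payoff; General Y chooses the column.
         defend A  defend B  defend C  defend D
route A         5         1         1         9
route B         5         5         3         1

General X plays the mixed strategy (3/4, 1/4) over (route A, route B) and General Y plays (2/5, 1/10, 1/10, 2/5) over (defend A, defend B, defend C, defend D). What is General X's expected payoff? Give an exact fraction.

103/20

Against (2/5, 1/10, 1/10, 2/5), each row's expected payoff is route A: 29/5; route B: 16/5.
Taking the (3/4, 1/4)-weighted average: (3/4)·(29/5) + (1/4)·(16/5) = 103/20.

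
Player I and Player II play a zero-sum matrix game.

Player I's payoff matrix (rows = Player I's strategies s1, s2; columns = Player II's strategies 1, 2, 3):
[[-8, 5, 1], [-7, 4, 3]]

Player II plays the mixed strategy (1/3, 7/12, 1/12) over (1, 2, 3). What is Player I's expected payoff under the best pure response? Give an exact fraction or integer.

1/3

s1: (-8)·(1/3) + (5)·(7/12) + (1)·(1/12) = 1/3.
s2: (-7)·(1/3) + (4)·(7/12) + (3)·(1/12) = 1/4.
The best pure response is s1 with expected payoff 1/3.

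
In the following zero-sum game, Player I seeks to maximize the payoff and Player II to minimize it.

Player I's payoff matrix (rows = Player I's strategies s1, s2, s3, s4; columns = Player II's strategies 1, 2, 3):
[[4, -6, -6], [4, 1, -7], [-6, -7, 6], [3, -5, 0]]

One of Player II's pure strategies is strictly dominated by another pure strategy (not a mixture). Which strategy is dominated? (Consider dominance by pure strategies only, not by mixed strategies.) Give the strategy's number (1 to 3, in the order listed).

1

Player II prefers columns that give Player I less. Compare 1 with 2: -6 < 4, 1 < 4, -7 < -6, -5 < 3.
So 2 strictly dominates 1 for Player II; 1 is strictly dominated.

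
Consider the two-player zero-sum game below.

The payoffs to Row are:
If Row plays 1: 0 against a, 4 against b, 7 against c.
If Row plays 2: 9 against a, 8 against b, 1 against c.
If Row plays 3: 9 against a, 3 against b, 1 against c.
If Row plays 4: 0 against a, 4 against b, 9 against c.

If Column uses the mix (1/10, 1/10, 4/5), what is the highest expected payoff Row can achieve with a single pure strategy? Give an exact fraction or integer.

1: (0)·(1/10) + (4)·(1/10) + (7)·(4/5) = 6.
2: (9)·(1/10) + (8)·(1/10) + (1)·(4/5) = 5/2.
3: (9)·(1/10) + (3)·(1/10) + (1)·(4/5) = 2.
4: (0)·(1/10) + (4)·(1/10) + (9)·(4/5) = 38/5.
The best pure response is 4 with expected payoff 38/5.

38/5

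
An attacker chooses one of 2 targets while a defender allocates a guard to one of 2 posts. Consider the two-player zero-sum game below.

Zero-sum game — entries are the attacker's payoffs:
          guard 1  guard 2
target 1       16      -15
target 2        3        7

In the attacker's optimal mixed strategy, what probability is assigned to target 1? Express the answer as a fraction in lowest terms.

4/35

Row minima are -15 and 3, so the attacker's maximin is 3; column maxima are 16 and 7, so the defender's minimax is 7. These differ, so the equilibrium is in mixed strategies.
Let the attacker play target 1 with probability p. The defender is indifferent when 16p + 3(1−p) = −15p + 7(1−p), giving p = 4/35.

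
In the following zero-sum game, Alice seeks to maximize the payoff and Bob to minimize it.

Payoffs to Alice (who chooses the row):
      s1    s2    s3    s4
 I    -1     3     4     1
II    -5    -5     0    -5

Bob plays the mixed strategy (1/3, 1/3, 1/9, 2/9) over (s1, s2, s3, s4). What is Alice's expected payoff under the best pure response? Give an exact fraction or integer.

I: (-1)·(1/3) + (3)·(1/3) + (4)·(1/9) + (1)·(2/9) = 4/3.
II: (-5)·(1/3) + (-5)·(1/3) + (0)·(1/9) + (-5)·(2/9) = -40/9.
The best pure response is I with expected payoff 4/3.

4/3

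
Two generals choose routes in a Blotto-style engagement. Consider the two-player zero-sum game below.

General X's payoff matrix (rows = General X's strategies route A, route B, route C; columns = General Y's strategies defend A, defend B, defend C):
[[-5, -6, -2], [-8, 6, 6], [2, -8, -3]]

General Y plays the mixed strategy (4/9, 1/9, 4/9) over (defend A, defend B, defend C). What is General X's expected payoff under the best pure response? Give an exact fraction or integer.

route A: (-5)·(4/9) + (-6)·(1/9) + (-2)·(4/9) = -34/9.
route B: (-8)·(4/9) + (6)·(1/9) + (6)·(4/9) = -2/9.
route C: (2)·(4/9) + (-8)·(1/9) + (-3)·(4/9) = -4/3.
The best pure response is route B with expected payoff -2/9.

-2/9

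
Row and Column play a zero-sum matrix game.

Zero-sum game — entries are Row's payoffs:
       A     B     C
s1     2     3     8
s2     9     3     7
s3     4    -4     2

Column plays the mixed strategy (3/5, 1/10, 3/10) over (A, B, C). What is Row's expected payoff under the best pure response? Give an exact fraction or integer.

s1: (2)·(3/5) + (3)·(1/10) + (8)·(3/10) = 39/10.
s2: (9)·(3/5) + (3)·(1/10) + (7)·(3/10) = 39/5.
s3: (4)·(3/5) + (-4)·(1/10) + (2)·(3/10) = 13/5.
The best pure response is s2 with expected payoff 39/5.

39/5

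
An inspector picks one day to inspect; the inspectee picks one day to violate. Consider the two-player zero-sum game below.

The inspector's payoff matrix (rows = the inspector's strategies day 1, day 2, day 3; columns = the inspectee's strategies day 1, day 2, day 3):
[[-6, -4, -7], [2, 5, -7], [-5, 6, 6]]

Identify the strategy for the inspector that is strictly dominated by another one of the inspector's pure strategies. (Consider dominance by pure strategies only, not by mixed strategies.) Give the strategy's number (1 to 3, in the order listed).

Compare day 1 with day 3: -5 > -6, 6 > -4, 6 > -7.
So day 3 strictly dominates day 1 for the inspector; day 1 is strictly dominated.

1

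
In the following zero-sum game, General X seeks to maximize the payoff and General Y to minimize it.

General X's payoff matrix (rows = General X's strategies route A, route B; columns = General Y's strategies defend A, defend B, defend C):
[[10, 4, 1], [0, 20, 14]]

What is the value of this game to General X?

140/23

Column defend B is strictly dominated by defend C for General Y (it gives General X more in every row).
The remaining 2×2 game on (route A, route B) × (defend A, defend C) has no saddle point. Let General X play route A with probability p; indifference gives 10p = p + 14(1−p), so p = 14/23.
Similarly General Y's optimal q on defend A is 13/23, and the value is 10·(13/23) + (1)·(10/23) = 140/23.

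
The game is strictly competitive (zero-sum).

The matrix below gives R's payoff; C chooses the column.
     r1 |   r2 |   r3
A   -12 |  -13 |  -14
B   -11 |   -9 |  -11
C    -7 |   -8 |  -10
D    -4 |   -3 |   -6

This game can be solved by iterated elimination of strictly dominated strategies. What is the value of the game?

Row B is strictly dominated by row C (-7>-11, -8>-9, -10>-11); eliminate B.
Row C is strictly dominated by row D (-4>-7, -3>-8, -6>-10); eliminate C.
Row A is strictly dominated by row D (-4>-12, -3>-13, -6>-14); eliminate A.
Column r1 is strictly dominated by r3 for C (-6<-4); eliminate r1.
Column r2 is strictly dominated by r3 for C (-6<-3); eliminate r2.
Only (D, r3) remains, with payoff -6.

-6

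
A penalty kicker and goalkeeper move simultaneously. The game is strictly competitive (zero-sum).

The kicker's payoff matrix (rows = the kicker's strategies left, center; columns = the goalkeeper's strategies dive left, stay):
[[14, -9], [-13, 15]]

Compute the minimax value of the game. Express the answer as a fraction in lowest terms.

Row minima are -9 and -13, so the kicker's maximin is -9; column maxima are 14 and 15, so the goalkeeper's minimax is 14. These differ, so the equilibrium is in mixed strategies.
Let the kicker play left with probability p. The goalkeeper is indifferent when 14p − 13(1−p) = −9p + 15(1−p), giving p = 28/51.
Let the goalkeeper play dive left with probability q. The kicker is indifferent when 14q − 9(1−q) = −13q + 15(1−q), giving q = 8/17.
The value is 14·(8/17) + (-9)·(9/17) = 31/17.

31/17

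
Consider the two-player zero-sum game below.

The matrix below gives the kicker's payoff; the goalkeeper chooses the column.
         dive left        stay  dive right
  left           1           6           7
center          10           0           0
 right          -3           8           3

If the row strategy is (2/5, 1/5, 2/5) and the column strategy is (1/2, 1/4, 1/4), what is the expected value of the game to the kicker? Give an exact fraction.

3

Against (1/2, 1/4, 1/4), each row's expected payoff is left: 15/4; center: 5; right: 5/4.
Taking the (2/5, 1/5, 2/5)-weighted average: (2/5)·(15/4) + (1/5)·(5) + (2/5)·(5/4) = 3.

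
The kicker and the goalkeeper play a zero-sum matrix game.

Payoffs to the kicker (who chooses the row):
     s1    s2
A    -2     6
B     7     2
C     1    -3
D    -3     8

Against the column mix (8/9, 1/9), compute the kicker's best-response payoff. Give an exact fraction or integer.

58/9

A: (-2)·(8/9) + (6)·(1/9) = -10/9.
B: (7)·(8/9) + (2)·(1/9) = 58/9.
C: (1)·(8/9) + (-3)·(1/9) = 5/9.
D: (-3)·(8/9) + (8)·(1/9) = -16/9.
The best pure response is B with expected payoff 58/9.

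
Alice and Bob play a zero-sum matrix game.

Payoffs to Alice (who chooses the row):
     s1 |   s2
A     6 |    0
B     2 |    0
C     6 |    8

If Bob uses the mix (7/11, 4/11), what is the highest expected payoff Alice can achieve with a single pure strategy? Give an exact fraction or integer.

A: (6)·(7/11) + (0)·(4/11) = 42/11.
B: (2)·(7/11) + (0)·(4/11) = 14/11.
C: (6)·(7/11) + (8)·(4/11) = 74/11.
The best pure response is C with expected payoff 74/11.

74/11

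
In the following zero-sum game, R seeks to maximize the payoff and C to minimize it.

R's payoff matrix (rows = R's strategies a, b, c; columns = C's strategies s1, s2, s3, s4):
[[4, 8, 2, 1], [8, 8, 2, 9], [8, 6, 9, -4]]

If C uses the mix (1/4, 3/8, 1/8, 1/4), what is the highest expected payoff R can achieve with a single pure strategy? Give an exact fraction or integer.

a: (4)·(1/4) + (8)·(3/8) + (2)·(1/8) + (1)·(1/4) = 9/2.
b: (8)·(1/4) + (8)·(3/8) + (2)·(1/8) + (9)·(1/4) = 15/2.
c: (8)·(1/4) + (6)·(3/8) + (9)·(1/8) + (-4)·(1/4) = 35/8.
The best pure response is b with expected payoff 15/2.

15/2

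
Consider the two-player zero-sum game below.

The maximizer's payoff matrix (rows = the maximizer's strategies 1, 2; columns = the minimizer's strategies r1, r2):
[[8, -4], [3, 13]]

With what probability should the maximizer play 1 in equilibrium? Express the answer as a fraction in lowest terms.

5/11

Row minima are -4 and 3, so the maximizer's maximin is 3; column maxima are 8 and 13, so the minimizer's minimax is 8. These differ, so the equilibrium is in mixed strategies.
Let the maximizer play 1 with probability p. The minimizer is indifferent when 8p + 3(1−p) = −4p + 13(1−p), giving p = 5/11.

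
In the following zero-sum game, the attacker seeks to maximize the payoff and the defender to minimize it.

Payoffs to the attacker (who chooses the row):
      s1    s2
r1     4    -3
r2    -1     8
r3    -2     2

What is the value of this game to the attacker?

Row r3 is strictly dominated by row r2, so the attacker never plays it.
The remaining 2×2 game on (r1, r2) × (s1, s2) has no saddle point. Let the attacker play r1 with probability p; indifference gives 4p − (1−p) = −3p + 8(1−p), so p = 9/16.
Similarly the defender's optimal q on s1 is 11/16, and the value is 4·(11/16) + (-3)·(5/16) = 29/16.

29/16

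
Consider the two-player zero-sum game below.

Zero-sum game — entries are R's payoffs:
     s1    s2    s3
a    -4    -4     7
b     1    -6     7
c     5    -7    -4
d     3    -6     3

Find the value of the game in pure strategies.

Row minima: -4, -6, -7, -6 → R's maximin is -4.
Column maxima: 5, -4, 7 → C's minimax is -4.
They coincide at (a, s2), so the value is -4.

-4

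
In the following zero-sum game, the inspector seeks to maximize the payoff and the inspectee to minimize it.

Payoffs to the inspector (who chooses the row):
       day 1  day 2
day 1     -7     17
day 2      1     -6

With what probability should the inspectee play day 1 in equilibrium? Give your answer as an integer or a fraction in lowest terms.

23/31

Row minima are -7 and -6, so the inspector's maximin is -6; column maxima are 1 and 17, so the inspectee's minimax is 1. These differ, so the equilibrium is in mixed strategies.
Let the inspectee play day 1 with probability q. The inspector is indifferent when −7q + 17(1−q) = q − 6(1−q), giving q = 23/31.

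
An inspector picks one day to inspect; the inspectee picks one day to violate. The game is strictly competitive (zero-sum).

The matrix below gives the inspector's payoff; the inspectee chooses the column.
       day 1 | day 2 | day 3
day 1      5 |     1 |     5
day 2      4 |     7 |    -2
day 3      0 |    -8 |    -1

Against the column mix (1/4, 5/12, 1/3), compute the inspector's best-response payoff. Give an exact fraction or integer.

10/3

day 1: (5)·(1/4) + (1)·(5/12) + (5)·(1/3) = 10/3.
day 2: (4)·(1/4) + (7)·(5/12) + (-2)·(1/3) = 13/4.
day 3: (0)·(1/4) + (-8)·(5/12) + (-1)·(1/3) = -11/3.
The best pure response is day 1 with expected payoff 10/3.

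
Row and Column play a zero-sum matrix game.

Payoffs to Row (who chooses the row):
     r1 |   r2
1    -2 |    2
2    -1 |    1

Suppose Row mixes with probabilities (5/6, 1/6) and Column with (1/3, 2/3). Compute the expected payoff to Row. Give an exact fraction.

Against (1/3, 2/3), each row's expected payoff is 1: 2/3; 2: 1/3.
Taking the (5/6, 1/6)-weighted average: (5/6)·(2/3) + (1/6)·(1/3) = 11/18.

11/18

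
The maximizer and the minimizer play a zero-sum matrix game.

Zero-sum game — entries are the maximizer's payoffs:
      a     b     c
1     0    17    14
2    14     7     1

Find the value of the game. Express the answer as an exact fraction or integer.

196/27

Column b is strictly dominated by c for the minimizer (it gives the maximizer more in every row).
The remaining 2×2 game on (1, 2) × (a, c) has no saddle point. Let the maximizer play 1 with probability p; indifference gives 14(1−p) = 14p + (1−p), so p = 13/27.
Similarly the minimizer's optimal q on a is 13/27, and the value is 0·(13/27) + (14)·(14/27) = 196/27.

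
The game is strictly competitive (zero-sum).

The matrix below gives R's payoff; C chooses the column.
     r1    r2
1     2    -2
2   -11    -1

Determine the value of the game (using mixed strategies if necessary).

Row minima are -2 and -11, so R's maximin is -2; column maxima are 2 and -1, so C's minimax is -1. These differ, so the equilibrium is in mixed strategies.
Let R play 1 with probability p. C is indifferent when 2p − 11(1−p) = −2p − (1−p), giving p = 5/7.
Let C play r1 with probability q. R is indifferent when 2q − 2(1−q) = −11q − (1−q), giving q = 1/14.
The value is 2·(1/14) + (-2)·(13/14) = -12/7.

-12/7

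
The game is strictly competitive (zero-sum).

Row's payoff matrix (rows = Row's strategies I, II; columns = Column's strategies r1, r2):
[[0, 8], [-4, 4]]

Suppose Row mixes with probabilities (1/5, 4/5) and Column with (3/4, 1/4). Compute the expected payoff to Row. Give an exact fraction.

-6/5

Against (3/4, 1/4), each row's expected payoff is I: 2; II: -2.
Taking the (1/5, 4/5)-weighted average: (1/5)·(2) + (4/5)·(-2) = -6/5.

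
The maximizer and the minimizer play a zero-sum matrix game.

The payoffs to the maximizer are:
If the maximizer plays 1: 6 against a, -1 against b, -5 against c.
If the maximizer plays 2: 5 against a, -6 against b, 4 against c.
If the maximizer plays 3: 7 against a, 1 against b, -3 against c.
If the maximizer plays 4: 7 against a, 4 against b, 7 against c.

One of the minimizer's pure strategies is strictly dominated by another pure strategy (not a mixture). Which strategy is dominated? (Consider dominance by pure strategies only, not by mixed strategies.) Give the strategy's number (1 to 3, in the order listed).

1

The minimizer prefers columns that give the maximizer less. Compare a with b: -1 < 6, -6 < 5, 1 < 7, 4 < 7.
So b strictly dominates a for the minimizer; a is strictly dominated.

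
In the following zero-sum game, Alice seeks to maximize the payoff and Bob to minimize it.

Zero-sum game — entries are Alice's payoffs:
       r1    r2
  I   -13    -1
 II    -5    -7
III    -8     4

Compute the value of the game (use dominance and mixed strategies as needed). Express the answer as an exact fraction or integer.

Row I is strictly dominated by row III, so Alice never plays it.
The remaining 2×2 game on (II, III) × (r1, r2) has no saddle point. Let Alice play II with probability p; indifference gives −5p − 8(1−p) = −7p + 4(1−p), so p = 6/7.
Similarly Bob's optimal q on r1 is 11/14, and the value is -5·(11/14) + (-7)·(3/14) = -38/7.

-38/7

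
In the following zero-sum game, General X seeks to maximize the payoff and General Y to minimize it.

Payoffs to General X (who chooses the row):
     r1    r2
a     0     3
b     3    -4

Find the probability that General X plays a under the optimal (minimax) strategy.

7/10

Row minima are 0 and -4, so General X's maximin is 0; column maxima are 3 and 3, so General Y's minimax is 3. These differ, so the equilibrium is in mixed strategies.
Let General X play a with probability p. General Y is indifferent when 3(1−p) = 3p − 4(1−p), giving p = 7/10.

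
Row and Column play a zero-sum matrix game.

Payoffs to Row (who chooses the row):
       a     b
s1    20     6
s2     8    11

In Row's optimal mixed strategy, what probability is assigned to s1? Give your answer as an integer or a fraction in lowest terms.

3/17

Row minima are 6 and 8, so Row's maximin is 8; column maxima are 20 and 11, so Column's minimax is 11. These differ, so the equilibrium is in mixed strategies.
Let Row play s1 with probability p. Column is indifferent when 20p + 8(1−p) = 6p + 11(1−p), giving p = 3/17.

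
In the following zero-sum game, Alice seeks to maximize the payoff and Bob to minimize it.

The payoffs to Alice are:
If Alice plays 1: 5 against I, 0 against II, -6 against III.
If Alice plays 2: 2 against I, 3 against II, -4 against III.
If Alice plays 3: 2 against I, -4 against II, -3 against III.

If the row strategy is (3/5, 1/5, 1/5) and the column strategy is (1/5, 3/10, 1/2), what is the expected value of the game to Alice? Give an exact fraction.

Against (1/5, 3/10, 1/2), each row's expected payoff is 1: -2; 2: -7/10; 3: -23/10.
Taking the (3/5, 1/5, 1/5)-weighted average: (3/5)·(-2) + (1/5)·(-7/10) + (1/5)·(-23/10) = -9/5.

-9/5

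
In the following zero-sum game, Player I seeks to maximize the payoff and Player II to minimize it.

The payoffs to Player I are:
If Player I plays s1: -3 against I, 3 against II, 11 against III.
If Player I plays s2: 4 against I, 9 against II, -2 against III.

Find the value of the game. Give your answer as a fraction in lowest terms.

19/10

Column II is strictly dominated by I for Player II (it gives Player I more in every row).
The remaining 2×2 game on (s1, s2) × (I, III) has no saddle point. Let Player I play s1 with probability p; indifference gives −3p + 4(1−p) = 11p − 2(1−p), so p = 3/10.
Similarly Player II's optimal q on I is 13/20, and the value is -3·(13/20) + (11)·(7/20) = 19/10.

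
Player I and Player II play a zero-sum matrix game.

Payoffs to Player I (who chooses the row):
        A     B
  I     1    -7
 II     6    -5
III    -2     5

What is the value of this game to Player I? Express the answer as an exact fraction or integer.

10/9

Row I is strictly dominated by row II, so Player I never plays it.
The remaining 2×2 game on (II, III) × (A, B) has no saddle point. Let Player I play II with probability p; indifference gives 6p − 2(1−p) = −5p + 5(1−p), so p = 7/18.
Similarly Player II's optimal q on A is 5/9, and the value is 6·(5/9) + (-5)·(4/9) = 10/9.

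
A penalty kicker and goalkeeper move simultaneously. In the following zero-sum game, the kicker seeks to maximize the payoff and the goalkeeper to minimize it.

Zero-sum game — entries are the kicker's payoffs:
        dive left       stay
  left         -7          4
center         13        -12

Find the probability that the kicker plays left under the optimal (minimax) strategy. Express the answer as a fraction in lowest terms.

25/36

Row minima are -7 and -12, so the kicker's maximin is -7; column maxima are 13 and 4, so the goalkeeper's minimax is 4. These differ, so the equilibrium is in mixed strategies.
Let the kicker play left with probability p. The goalkeeper is indifferent when −7p + 13(1−p) = 4p − 12(1−p), giving p = 25/36.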